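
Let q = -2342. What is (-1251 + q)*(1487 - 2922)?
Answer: 5155955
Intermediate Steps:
(-1251 + q)*(1487 - 2922) = (-1251 - 2342)*(1487 - 2922) = -3593*(-1435) = 5155955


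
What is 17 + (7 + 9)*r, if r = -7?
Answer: -95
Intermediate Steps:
17 + (7 + 9)*r = 17 + (7 + 9)*(-7) = 17 + 16*(-7) = 17 - 112 = -95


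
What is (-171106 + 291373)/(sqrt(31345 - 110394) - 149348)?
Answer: -855315996/1062138293 - 5727*I*sqrt(79049)/1062138293 ≈ -0.80528 - 0.001516*I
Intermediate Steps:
(-171106 + 291373)/(sqrt(31345 - 110394) - 149348) = 120267/(sqrt(-79049) - 149348) = 120267/(I*sqrt(79049) - 149348) = 120267/(-149348 + I*sqrt(79049))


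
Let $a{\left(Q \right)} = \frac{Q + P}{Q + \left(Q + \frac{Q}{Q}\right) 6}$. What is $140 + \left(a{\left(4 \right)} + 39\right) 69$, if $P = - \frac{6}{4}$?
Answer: $\frac{192853}{68} \approx 2836.1$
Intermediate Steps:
$P = - \frac{3}{2}$ ($P = \left(-6\right) \frac{1}{4} = - \frac{3}{2} \approx -1.5$)
$a{\left(Q \right)} = \frac{- \frac{3}{2} + Q}{6 + 7 Q}$ ($a{\left(Q \right)} = \frac{Q - \frac{3}{2}}{Q + \left(Q + \frac{Q}{Q}\right) 6} = \frac{- \frac{3}{2} + Q}{Q + \left(Q + 1\right) 6} = \frac{- \frac{3}{2} + Q}{Q + \left(1 + Q\right) 6} = \frac{- \frac{3}{2} + Q}{Q + \left(6 + 6 Q\right)} = \frac{- \frac{3}{2} + Q}{6 + 7 Q}$)
$140 + \left(a{\left(4 \right)} + 39\right) 69 = 140 + \left(\frac{-3 + 2 \cdot 4}{2 \left(6 + 7 \cdot 4\right)} + 39\right) 69 = 140 + \left(\frac{-3 + 8}{2 \left(6 + 28\right)} + 39\right) 69 = 140 + \left(\frac{1}{2} \cdot \frac{1}{34} \cdot 5 + 39\right) 69 = 140 + \left(\frac{5}{68} + 39\right) 69 = 140 + \frac{2657}{68} \cdot 69 = 140 + \frac{183333}{68} = \frac{192853}{68}$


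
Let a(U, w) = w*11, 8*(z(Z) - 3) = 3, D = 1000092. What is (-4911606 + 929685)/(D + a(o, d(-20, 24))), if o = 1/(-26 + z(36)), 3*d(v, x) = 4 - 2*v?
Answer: -11945763/3000760 ≈ -3.9809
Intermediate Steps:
z(Z) = 27/8 (z(Z) = 3 + (⅛)*3 = 3 + 3/8 = 27/8)
d(v, x) = 4/3 - 2*v/3 (d(v, x) = (4 - 2*v)/3 = 4/3 - 2*v/3)
o = -8/181 (o = 1/(-26 + 27/8) = 1/(-181/8) = -8/181 ≈ -0.044199)
a(U, w) = 11*w
(-4911606 + 929685)/(D + a(o, d(-20, 24))) = (-4911606 + 929685)/(1000092 + 11*(4/3 - ⅔*(-20))) = -3981921/(1000092 + 11*(4/3 + 40/3)) = -3981921/(1000092 + 11*(44/3)) = -3981921/(1000092 + 484/3) = -3981921/3000760/3 = -3981921*3/3000760 = -11945763/3000760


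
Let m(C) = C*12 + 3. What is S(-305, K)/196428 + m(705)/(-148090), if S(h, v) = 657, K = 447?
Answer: -260845839/4848170420 ≈ -0.053803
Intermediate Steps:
m(C) = 3 + 12*C (m(C) = 12*C + 3 = 3 + 12*C)
S(-305, K)/196428 + m(705)/(-148090) = 657/196428 + (3 + 12*705)/(-148090) = 657*(1/196428) + (3 + 8460)*(-1/148090) = 219/65476 + 8463*(-1/148090) = 219/65476 - 8463/148090 = -260845839/4848170420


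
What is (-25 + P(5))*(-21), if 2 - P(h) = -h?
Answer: 378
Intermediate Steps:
P(h) = 2 + h (P(h) = 2 - (-1)*h = 2 + h)
(-25 + P(5))*(-21) = (-25 + (2 + 5))*(-21) = (-25 + 7)*(-21) = -18*(-21) = 378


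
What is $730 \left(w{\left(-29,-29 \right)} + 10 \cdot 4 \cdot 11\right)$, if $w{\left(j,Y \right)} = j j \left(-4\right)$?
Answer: $-2134520$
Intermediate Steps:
$w{\left(j,Y \right)} = - 4 j^{2}$ ($w{\left(j,Y \right)} = j^{2} \left(-4\right) = - 4 j^{2}$)
$730 \left(w{\left(-29,-29 \right)} + 10 \cdot 4 \cdot 11\right) = 730 \left(- 4 \left(-29\right)^{2} + 10 \cdot 4 \cdot 11\right) = 730 \left(\left(-4\right) 841 + 40 \cdot 11\right) = 730 \left(-3364 + 440\right) = 730 \left(-2924\right) = -2134520$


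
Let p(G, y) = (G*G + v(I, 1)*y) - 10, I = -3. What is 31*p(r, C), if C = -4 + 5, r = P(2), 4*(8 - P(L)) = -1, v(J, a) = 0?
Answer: 28799/16 ≈ 1799.9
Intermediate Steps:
P(L) = 33/4 (P(L) = 8 - 1/4*(-1) = 8 + 1/4 = 33/4)
r = 33/4 ≈ 8.2500
C = 1
p(G, y) = -10 + G**2 (p(G, y) = (G*G + 0*y) - 10 = (G**2 + 0) - 10 = G**2 - 10 = -10 + G**2)
31*p(r, C) = 31*(-10 + (33/4)**2) = 31*(-10 + 1089/16) = 31*(929/16) = 28799/16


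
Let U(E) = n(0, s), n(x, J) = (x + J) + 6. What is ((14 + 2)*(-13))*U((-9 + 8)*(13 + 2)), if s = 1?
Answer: -1456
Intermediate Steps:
n(x, J) = 6 + J + x (n(x, J) = (J + x) + 6 = 6 + J + x)
U(E) = 7 (U(E) = 6 + 1 + 0 = 7)
((14 + 2)*(-13))*U((-9 + 8)*(13 + 2)) = ((14 + 2)*(-13))*7 = (16*(-13))*7 = -208*7 = -1456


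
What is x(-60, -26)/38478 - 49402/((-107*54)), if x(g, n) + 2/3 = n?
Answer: 158394673/18527157 ≈ 8.5493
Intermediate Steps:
x(g, n) = -⅔ + n
x(-60, -26)/38478 - 49402/((-107*54)) = (-⅔ - 26)/38478 - 49402/((-107*54)) = -80/3*1/38478 - 49402/(-5778) = -40/57717 - 49402*(-1/5778) = -40/57717 + 24701/2889 = 158394673/18527157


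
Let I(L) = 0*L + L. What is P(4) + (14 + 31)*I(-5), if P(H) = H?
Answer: -221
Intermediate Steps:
I(L) = L (I(L) = 0 + L = L)
P(4) + (14 + 31)*I(-5) = 4 + (14 + 31)*(-5) = 4 + 45*(-5) = 4 - 225 = -221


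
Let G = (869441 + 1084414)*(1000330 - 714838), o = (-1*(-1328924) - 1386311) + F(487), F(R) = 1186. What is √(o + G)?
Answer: √557809915459 ≈ 7.4687e+5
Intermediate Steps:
o = -56201 (o = (-1*(-1328924) - 1386311) + 1186 = (1328924 - 1386311) + 1186 = -57387 + 1186 = -56201)
G = 557809971660 (G = 1953855*285492 = 557809971660)
√(o + G) = √(-56201 + 557809971660) = √557809915459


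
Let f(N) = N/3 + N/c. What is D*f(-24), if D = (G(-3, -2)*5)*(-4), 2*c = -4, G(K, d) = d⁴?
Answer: -1280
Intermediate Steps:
c = -2 (c = (½)*(-4) = -2)
D = -320 (D = ((-2)⁴*5)*(-4) = (16*5)*(-4) = 80*(-4) = -320)
f(N) = -N/6 (f(N) = N/3 + N/(-2) = N*(⅓) + N*(-½) = N/3 - N/2 = -N/6)
D*f(-24) = -(-160)*(-24)/3 = -320*4 = -1280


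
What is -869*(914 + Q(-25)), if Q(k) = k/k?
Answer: -795135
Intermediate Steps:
Q(k) = 1
-869*(914 + Q(-25)) = -869*(914 + 1) = -869*915 = -795135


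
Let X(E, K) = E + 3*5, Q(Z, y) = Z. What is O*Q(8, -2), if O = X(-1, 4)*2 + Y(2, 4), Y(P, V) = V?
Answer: 256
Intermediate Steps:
X(E, K) = 15 + E (X(E, K) = E + 15 = 15 + E)
O = 32 (O = (15 - 1)*2 + 4 = 14*2 + 4 = 28 + 4 = 32)
O*Q(8, -2) = 32*8 = 256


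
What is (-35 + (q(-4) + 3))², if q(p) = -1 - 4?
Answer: 1369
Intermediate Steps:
q(p) = -5
(-35 + (q(-4) + 3))² = (-35 + (-5 + 3))² = (-35 - 2)² = (-37)² = 1369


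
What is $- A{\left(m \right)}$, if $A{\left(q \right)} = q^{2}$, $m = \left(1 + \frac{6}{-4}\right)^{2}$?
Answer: $- \frac{1}{16} \approx -0.0625$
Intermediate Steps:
$m = \frac{1}{4}$ ($m = \left(1 + 6 \left(- \frac{1}{4}\right)\right)^{2} = \left(1 - \frac{3}{2}\right)^{2} = \left(- \frac{1}{2}\right)^{2} = \frac{1}{4} \approx 0.25$)
$- A{\left(m \right)} = - \frac{1}{16}$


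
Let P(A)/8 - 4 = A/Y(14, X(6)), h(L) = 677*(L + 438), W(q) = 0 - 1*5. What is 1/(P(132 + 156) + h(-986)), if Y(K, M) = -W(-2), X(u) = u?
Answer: -5/1852516 ≈ -2.6990e-6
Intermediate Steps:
W(q) = -5 (W(q) = 0 - 5 = -5)
h(L) = 296526 + 677*L (h(L) = 677*(438 + L) = 296526 + 677*L)
Y(K, M) = 5 (Y(K, M) = -1*(-5) = 5)
P(A) = 32 + 8*A/5 (P(A) = 32 + 8*(A/5) = 32 + 8*A/5)
1/(P(132 + 156) + h(-986)) = 1/((32 + 8*(132 + 156)/5) + (296526 + 677*(-986))) = 1/((32 + (8/5)*288) + (296526 - 667522)) = 1/((32 + 2304/5) - 370996) = 1/(2464/5 - 370996) = 1/(-1852516/5) = -5/1852516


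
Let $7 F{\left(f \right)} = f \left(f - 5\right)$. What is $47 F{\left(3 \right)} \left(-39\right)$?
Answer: $\frac{10998}{7} \approx 1571.1$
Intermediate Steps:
$F{\left(f \right)} = \frac{f \left(-5 + f\right)}{7}$ ($F{\left(f \right)} = \frac{f \left(f - 5\right)}{7} = \frac{f \left(-5 + f\right)}{7}$)
$47 F{\left(3 \right)} \left(-39\right) = 47 \cdot \frac{1}{7} \cdot 3 \left(-5 + 3\right) \left(-39\right) = 47 \cdot \frac{1}{7} \cdot 3 \left(-2\right) \left(-39\right) = 47 \left(- \frac{6}{7}\right) \left(-39\right) = \left(- \frac{282}{7}\right) \left(-39\right) = \frac{10998}{7}$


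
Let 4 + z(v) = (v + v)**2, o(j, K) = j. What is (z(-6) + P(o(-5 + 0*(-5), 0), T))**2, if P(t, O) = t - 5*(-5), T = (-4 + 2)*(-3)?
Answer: 25600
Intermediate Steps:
T = 6 (T = -2*(-3) = 6)
z(v) = -4 + 4*v**2 (z(v) = -4 + (v + v)**2 = -4 + (2*v)**2 = -4 + 4*v**2)
P(t, O) = 25 + t (P(t, O) = t + 25 = 25 + t)
(z(-6) + P(o(-5 + 0*(-5), 0), T))**2 = ((-4 + 4*(-6)**2) + (25 + (-5 + 0*(-5))))**2 = ((-4 + 4*36) + (25 + (-5 + 0)))**2 = ((-4 + 144) + (25 - 5))**2 = (140 + 20)**2 = 160**2 = 25600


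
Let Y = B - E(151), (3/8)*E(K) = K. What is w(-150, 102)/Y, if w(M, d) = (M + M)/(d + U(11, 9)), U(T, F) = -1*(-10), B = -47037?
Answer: 225/3984932 ≈ 5.6463e-5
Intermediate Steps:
E(K) = 8*K/3
U(T, F) = 10
w(M, d) = 2*M/(10 + d) (w(M, d) = (M + M)/(d + 10) = (2*M)/(10 + d) = 2*M/(10 + d))
Y = -142319/3 (Y = -47037 - 8*151/3 = -47037 - 1*1208/3 = -47037 - 1208/3 = -142319/3 ≈ -47440.)
w(-150, 102)/Y = (2*(-150)/(10 + 102))/(-142319/3) = (2*(-150)/112)*(-3/142319) = (2*(-150)*(1/112))*(-3/142319) = -75/28*(-3/142319) = 225/3984932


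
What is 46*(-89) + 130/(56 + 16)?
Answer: -147319/36 ≈ -4092.2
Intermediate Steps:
46*(-89) + 130/(56 + 16) = -4094 + 130/72 = -4094 + 130*(1/72) = -4094 + 65/36 = -147319/36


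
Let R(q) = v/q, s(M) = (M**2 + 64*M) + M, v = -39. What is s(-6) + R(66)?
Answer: -7801/22 ≈ -354.59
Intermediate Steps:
s(M) = M**2 + 65*M
R(q) = -39/q
s(-6) + R(66) = -6*(65 - 6) - 39/66 = -6*59 - 39*1/66 = -354 - 13/22 = -7801/22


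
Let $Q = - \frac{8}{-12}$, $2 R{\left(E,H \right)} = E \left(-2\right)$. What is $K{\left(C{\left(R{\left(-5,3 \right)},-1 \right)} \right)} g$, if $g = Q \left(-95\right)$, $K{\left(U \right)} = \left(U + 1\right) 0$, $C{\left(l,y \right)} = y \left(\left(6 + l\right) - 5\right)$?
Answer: $0$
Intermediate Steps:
$R{\left(E,H \right)} = - E$ ($R{\left(E,H \right)} = \frac{E \left(-2\right)}{2} = \frac{\left(-2\right) E}{2} = - E$)
$Q = \frac{2}{3}$ ($Q = \left(-8\right) \left(- \frac{1}{12}\right) = \frac{2}{3} \approx 0.66667$)
$C{\left(l,y \right)} = y \left(1 + l\right)$
$K{\left(U \right)} = 0$ ($K{\left(U \right)} = \left(1 + U\right) 0 = 0$)
$g = - \frac{190}{3}$ ($g = \frac{2}{3} \left(-95\right) = - \frac{190}{3} \approx -63.333$)
$K{\left(C{\left(R{\left(-5,3 \right)},-1 \right)} \right)} g = 0 \left(- \frac{190}{3}\right) = 0$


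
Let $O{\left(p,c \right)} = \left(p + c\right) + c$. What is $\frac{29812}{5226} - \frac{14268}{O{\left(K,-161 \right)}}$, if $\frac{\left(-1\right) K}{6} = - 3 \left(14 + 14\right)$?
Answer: $- \frac{1329592}{18291} \approx -72.691$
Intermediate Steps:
$K = 504$ ($K = - 6 \left(- 3 \left(14 + 14\right)\right) = - 6 \left(\left(-3\right) 28\right) = \left(-6\right) \left(-84\right) = 504$)
$O{\left(p,c \right)} = p + 2 c$ ($O{\left(p,c \right)} = \left(c + p\right) + c = p + 2 c$)
$\frac{29812}{5226} - \frac{14268}{O{\left(K,-161 \right)}} = \frac{29812}{5226} - \frac{14268}{504 + 2 \left(-161\right)} = 29812 \cdot \frac{1}{5226} - \frac{14268}{504 - 322} = \frac{14906}{2613} - \frac{14268}{182} = \frac{14906}{2613} - \frac{7134}{91} = - \frac{1329592}{18291}$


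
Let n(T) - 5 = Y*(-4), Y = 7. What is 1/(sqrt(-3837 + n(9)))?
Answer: -I*sqrt(965)/1930 ≈ -0.016096*I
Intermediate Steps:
n(T) = -23 (n(T) = 5 + 7*(-4) = 5 - 28 = -23)
1/(sqrt(-3837 + n(9))) = 1/(sqrt(-3837 - 23)) = 1/(sqrt(-3860)) = 1/(2*I*sqrt(965)) = -I*sqrt(965)/1930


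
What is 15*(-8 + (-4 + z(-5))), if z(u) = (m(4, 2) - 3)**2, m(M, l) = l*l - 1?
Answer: -180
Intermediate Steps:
m(M, l) = -1 + l**2 (m(M, l) = l**2 - 1 = -1 + l**2)
z(u) = 0 (z(u) = ((-1 + 2**2) - 3)**2 = ((-1 + 4) - 3)**2 = (3 - 3)**2 = 0**2 = 0)
15*(-8 + (-4 + z(-5))) = 15*(-8 + (-4 + 0)) = 15*(-8 - 4) = 15*(-12) = -180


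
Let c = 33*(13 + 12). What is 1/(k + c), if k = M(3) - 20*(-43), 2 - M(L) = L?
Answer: 1/1684 ≈ 0.00059382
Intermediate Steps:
M(L) = 2 - L
c = 825 (c = 33*25 = 825)
k = 859 (k = (2 - 1*3) - 20*(-43) = (2 - 3) + 860 = -1 + 860 = 859)
1/(k + c) = 1/(859 + 825) = 1/1684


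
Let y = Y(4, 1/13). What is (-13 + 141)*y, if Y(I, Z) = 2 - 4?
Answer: -256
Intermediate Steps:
Y(I, Z) = -2
y = -2
(-13 + 141)*y = (-13 + 141)*(-2) = 128*(-2) = -256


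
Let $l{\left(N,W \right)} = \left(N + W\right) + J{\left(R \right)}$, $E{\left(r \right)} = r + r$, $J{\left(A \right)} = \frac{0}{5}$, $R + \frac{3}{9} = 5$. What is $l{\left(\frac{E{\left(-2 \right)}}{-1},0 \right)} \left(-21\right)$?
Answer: $-84$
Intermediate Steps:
$R = \frac{14}{3}$ ($R = - \frac{1}{3} + 5 = \frac{14}{3} \approx 4.6667$)
$J{\left(A \right)} = 0$ ($J{\left(A \right)} = 0 \cdot \frac{1}{5} = 0$)
$E{\left(r \right)} = 2 r$
$l{\left(N,W \right)} = N + W$ ($l{\left(N,W \right)} = \left(N + W\right) + 0 = N + W$)
$l{\left(\frac{E{\left(-2 \right)}}{-1},0 \right)} \left(-21\right) = \left(\frac{2 \left(-2\right)}{-1} + 0\right) \left(-21\right) = \left(\left(-4\right) \left(-1\right) + 0\right) \left(-21\right) = \left(4 + 0\right) \left(-21\right) = 4 \left(-21\right) = -84$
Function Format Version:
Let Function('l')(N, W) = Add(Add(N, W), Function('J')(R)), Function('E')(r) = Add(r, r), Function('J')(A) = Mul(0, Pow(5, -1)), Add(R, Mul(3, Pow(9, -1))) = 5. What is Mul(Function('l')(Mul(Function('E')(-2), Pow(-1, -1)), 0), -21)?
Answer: -84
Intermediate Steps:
R = Rational(14, 3) (R = Add(Rational(-1, 3), 5) = Rational(14, 3) ≈ 4.6667)
Function('J')(A) = 0 (Function('J')(A) = Mul(0, Rational(1, 5)) = 0)
Function('E')(r) = Mul(2, r)
Function('l')(N, W) = Add(N, W) (Function('l')(N, W) = Add(Add(N, W), 0) = Add(N, W))
Mul(Function('l')(Mul(Function('E')(-2), Pow(-1, -1)), 0), -21) = Mul(Add(Mul(Mul(2, -2), Pow(-1, -1)), 0), -21) = Mul(Add(Mul(-4, -1), 0), -21) = Mul(Add(4, 0), -21) = Mul(4, -21) = -84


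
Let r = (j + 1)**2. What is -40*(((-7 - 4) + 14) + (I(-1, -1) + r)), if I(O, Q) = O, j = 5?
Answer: -1520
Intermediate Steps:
r = 36 (r = (5 + 1)**2 = 6**2 = 36)
-40*(((-7 - 4) + 14) + (I(-1, -1) + r)) = -40*(((-7 - 4) + 14) + (-1 + 36)) = -40*((-11 + 14) + 35) = -40*(3 + 35) = -40*38 = -1520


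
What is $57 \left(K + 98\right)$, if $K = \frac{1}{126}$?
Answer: $\frac{234631}{42} \approx 5586.5$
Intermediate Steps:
$K = \frac{1}{126} \approx 0.0079365$
$57 \left(K + 98\right) = 57 \left(\frac{1}{126} + 98\right) = 57 \cdot \frac{12349}{126} = \frac{234631}{42}$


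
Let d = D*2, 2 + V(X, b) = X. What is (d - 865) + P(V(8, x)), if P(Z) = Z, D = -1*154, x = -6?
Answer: -1167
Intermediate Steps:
V(X, b) = -2 + X
D = -154
d = -308 (d = -154*2 = -308)
(d - 865) + P(V(8, x)) = (-308 - 865) + (-2 + 8) = -1173 + 6 = -1167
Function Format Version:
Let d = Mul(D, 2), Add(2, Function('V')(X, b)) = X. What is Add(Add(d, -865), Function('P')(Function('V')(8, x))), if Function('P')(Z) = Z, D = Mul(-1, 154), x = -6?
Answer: -1167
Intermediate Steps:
Function('V')(X, b) = Add(-2, X)
D = -154
d = -308 (d = Mul(-154, 2) = -308)
Add(Add(d, -865), Function('P')(Function('V')(8, x))) = Add(Add(-308, -865), Add(-2, 8)) = Add(-1173, 6) = -1167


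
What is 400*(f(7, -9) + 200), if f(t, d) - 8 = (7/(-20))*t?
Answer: 82220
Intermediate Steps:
f(t, d) = 8 - 7*t/20 (f(t, d) = 8 + (7/(-20))*t = 8 + (7*(-1/20))*t = 8 - 7*t/20)
400*(f(7, -9) + 200) = 400*((8 - 7/20*7) + 200) = 400*((8 - 49/20) + 200) = 400*(111/20 + 200) = 400*(4111/20) = 82220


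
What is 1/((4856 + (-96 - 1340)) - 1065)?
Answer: 1/2355 ≈ 0.00042463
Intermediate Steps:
1/((4856 + (-96 - 1340)) - 1065) = 1/((4856 - 1436) - 1065) = 1/(3420 - 1065) = 1/2355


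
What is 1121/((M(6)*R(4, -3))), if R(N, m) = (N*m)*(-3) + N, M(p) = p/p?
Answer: 1121/40 ≈ 28.025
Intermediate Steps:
M(p) = 1
R(N, m) = N - 3*N*m (R(N, m) = -3*N*m + N = N - 3*N*m)
1121/((M(6)*R(4, -3))) = 1121/((1*(4*(1 - 3*(-3))))) = 1121/((1*(4*(1 + 9)))) = 1121/((1*(4*10))) = 1121/((1*40)) = 1121/40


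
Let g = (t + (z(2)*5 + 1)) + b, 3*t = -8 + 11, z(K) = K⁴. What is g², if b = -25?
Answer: 3249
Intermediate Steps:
t = 1 (t = (-8 + 11)/3 = (⅓)*3 = 1)
g = 57 (g = (1 + (2⁴*5 + 1)) - 25 = (1 + (16*5 + 1)) - 25 = (1 + (80 + 1)) - 25 = (1 + 81) - 25 = 82 - 25 = 57)
g² = 57² = 3249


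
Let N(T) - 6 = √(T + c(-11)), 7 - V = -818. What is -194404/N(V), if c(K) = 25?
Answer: 583212/407 - 486010*√34/407 ≈ -5529.9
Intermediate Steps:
V = 825 (V = 7 - 1*(-818) = 7 + 818 = 825)
N(T) = 6 + √(25 + T) (N(T) = 6 + √(T + 25) = 6 + √(25 + T))
-194404/N(V) = -194404/(6 + √(25 + 825)) = -194404/(6 + √850) = -194404/(6 + 5*√34)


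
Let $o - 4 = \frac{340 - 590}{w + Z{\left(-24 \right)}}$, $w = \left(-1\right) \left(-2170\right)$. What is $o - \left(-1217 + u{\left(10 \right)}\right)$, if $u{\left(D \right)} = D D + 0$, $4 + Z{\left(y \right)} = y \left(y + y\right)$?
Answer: $\frac{1859614}{1659} \approx 1120.9$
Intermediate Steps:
$Z{\left(y \right)} = -4 + 2 y^{2}$ ($Z{\left(y \right)} = -4 + y \left(y + y\right) = -4 + y 2 y = -4 + 2 y^{2}$)
$w = 2170$
$u{\left(D \right)} = D^{2}$ ($u{\left(D \right)} = D^{2} + 0 = D^{2}$)
$o = \frac{6511}{1659}$ ($o = 4 + \frac{340 - 590}{2170 - \left(4 - 2 \left(-24\right)^{2}\right)} = 4 - \frac{250}{2170 + \left(-4 + 2 \cdot 576\right)} = 4 - \frac{250}{2170 + \left(-4 + 1152\right)} = 4 - \frac{250}{2170 + 1148} = 4 - \frac{250}{3318} = 4 - \frac{125}{1659} = \frac{6511}{1659} \approx 3.9247$)
$o - \left(-1217 + u{\left(10 \right)}\right) = \frac{6511}{1659} - \left(-1217 + 10^{2}\right) = \frac{6511}{1659} - \left(-1217 + 100\right) = \frac{6511}{1659} - -1117 = \frac{6511}{1659} + 1117 = \frac{1859614}{1659}$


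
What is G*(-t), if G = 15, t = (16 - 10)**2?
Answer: -540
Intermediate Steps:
t = 36 (t = 6**2 = 36)
G*(-t) = 15*(-1*36) = 15*(-36) = -540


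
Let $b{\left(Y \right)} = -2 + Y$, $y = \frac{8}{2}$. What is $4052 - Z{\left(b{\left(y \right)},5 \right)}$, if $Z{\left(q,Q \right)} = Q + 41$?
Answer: $4006$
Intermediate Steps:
$y = 4$ ($y = 8 \cdot \frac{1}{2} = 4$)
$Z{\left(q,Q \right)} = 41 + Q$
$4052 - Z{\left(b{\left(y \right)},5 \right)} = 4052 - \left(41 + 5\right) = 4052 - 46 = 4006$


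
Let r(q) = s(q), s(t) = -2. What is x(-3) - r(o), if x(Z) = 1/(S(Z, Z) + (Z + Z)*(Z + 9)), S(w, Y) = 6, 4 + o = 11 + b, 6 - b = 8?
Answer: 59/30 ≈ 1.9667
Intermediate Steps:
b = -2 (b = 6 - 1*8 = 6 - 8 = -2)
o = 5 (o = -4 + (11 - 2) = -4 + 9 = 5)
r(q) = -2
x(Z) = 1/(6 + 2*Z*(9 + Z)) (x(Z) = 1/(6 + (Z + Z)*(Z + 9)) = 1/(6 + (2*Z)*(9 + Z)) = 1/(6 + 2*Z*(9 + Z)))
x(-3) - r(o) = 1/(2*(3 + (-3)² + 9*(-3))) - 1*(-2) = 1/(2*(3 + 9 - 27)) + 2 = (½)/(-15) + 2 = (½)*(-1/15) + 2 = -1/30 + 2 = 59/30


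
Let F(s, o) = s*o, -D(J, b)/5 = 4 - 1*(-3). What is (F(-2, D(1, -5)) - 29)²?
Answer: 1681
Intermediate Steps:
D(J, b) = -35 (D(J, b) = -5*(4 - 1*(-3)) = -5*(4 + 3) = -5*7 = -35)
F(s, o) = o*s
(F(-2, D(1, -5)) - 29)² = (-35*(-2) - 29)² = (70 - 29)² = 41² = 1681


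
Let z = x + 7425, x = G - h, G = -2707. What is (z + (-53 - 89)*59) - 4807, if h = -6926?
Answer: -1541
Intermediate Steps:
x = 4219 (x = -2707 - 1*(-6926) = -2707 + 6926 = 4219)
z = 11644 (z = 4219 + 7425 = 11644)
(z + (-53 - 89)*59) - 4807 = (11644 + (-53 - 89)*59) - 4807 = (11644 - 142*59) - 4807 = (11644 - 8378) - 4807 = 3266 - 4807 = -1541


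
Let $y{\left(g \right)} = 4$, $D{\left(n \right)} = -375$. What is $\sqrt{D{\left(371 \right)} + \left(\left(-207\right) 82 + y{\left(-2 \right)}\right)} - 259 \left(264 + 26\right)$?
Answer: $-75110 + i \sqrt{17345} \approx -75110.0 + 131.7 i$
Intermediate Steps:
$\sqrt{D{\left(371 \right)} + \left(\left(-207\right) 82 + y{\left(-2 \right)}\right)} - 259 \left(264 + 26\right) = \sqrt{-375 + \left(\left(-207\right) 82 + 4\right)} - 259 \left(264 + 26\right) = \sqrt{-375 + \left(-16974 + 4\right)} - 259 \cdot 290 = \sqrt{-375 - 16970} - 75110 = \sqrt{-17345} - 75110 = i \sqrt{17345} - 75110 = -75110 + i \sqrt{17345}$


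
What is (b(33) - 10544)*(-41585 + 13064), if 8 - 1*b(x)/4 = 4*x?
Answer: 314871840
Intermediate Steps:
b(x) = 32 - 16*x
(b(33) - 10544)*(-41585 + 13064) = ((32 - 16*33) - 10544)*(-41585 + 13064) = ((32 - 528) - 10544)*(-28521) = (-496 - 10544)*(-28521) = -11040*(-28521) = 314871840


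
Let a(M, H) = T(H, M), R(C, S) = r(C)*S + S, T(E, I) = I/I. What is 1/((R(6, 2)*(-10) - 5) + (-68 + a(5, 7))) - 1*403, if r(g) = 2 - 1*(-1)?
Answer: -61257/152 ≈ -403.01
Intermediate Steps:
r(g) = 3 (r(g) = 2 + 1 = 3)
T(E, I) = 1
R(C, S) = 4*S (R(C, S) = 3*S + S = 4*S)
a(M, H) = 1
1/((R(6, 2)*(-10) - 5) + (-68 + a(5, 7))) - 1*403 = 1/(((4*2)*(-10) - 5) + (-68 + 1)) - 1*403 = 1/((8*(-10) - 5) - 67) - 403 = 1/((-80 - 5) - 67) - 403 = 1/(-85 - 67) - 403 = 1/(-152) - 403 = -1/152 - 403 = -61257/152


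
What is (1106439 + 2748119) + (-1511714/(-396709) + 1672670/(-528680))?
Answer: 80842473398787345/20973211412 ≈ 3.8546e+6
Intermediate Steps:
(1106439 + 2748119) + (-1511714/(-396709) + 1672670/(-528680)) = 3854558 + (-1511714*(-1/396709) + 1672670*(-1/528680)) = 3854558 + (1511714/396709 - 167267/52868) = 3854558 + 13564971449/20973211412 = 80842473398787345/20973211412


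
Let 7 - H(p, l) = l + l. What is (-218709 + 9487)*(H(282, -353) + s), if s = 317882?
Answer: -66657083090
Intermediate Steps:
H(p, l) = 7 - 2*l (H(p, l) = 7 - (l + l) = 7 - 2*l)
(-218709 + 9487)*(H(282, -353) + s) = (-218709 + 9487)*((7 - 2*(-353)) + 317882) = -209222*((7 + 706) + 317882) = -209222*(713 + 317882) = -209222*318595 = -66657083090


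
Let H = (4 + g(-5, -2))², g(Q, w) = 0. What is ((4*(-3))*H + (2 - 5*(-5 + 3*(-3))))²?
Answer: 14400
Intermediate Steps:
H = 16 (H = (4 + 0)² = 4² = 16)
((4*(-3))*H + (2 - 5*(-5 + 3*(-3))))² = ((4*(-3))*16 + (2 - 5*(-5 + 3*(-3))))² = (-12*16 + (2 - 5*(-5 - 9)))² = (-192 + (2 - 5*(-14)))² = (-192 + (2 + 70))² = (-192 + 72)² = (-120)² = 14400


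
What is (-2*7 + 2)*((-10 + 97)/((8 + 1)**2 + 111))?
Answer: -87/16 ≈ -5.4375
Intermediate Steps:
(-2*7 + 2)*((-10 + 97)/((8 + 1)**2 + 111)) = (-14 + 2)*(87/(9**2 + 111)) = -1044/(81 + 111) = -1044/192 = -12*29/64 = -87/16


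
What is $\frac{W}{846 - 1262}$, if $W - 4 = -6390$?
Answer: $\frac{3193}{208} \approx 15.351$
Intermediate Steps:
$W = -6386$ ($W = 4 - 6390 = -6386$)
$\frac{W}{846 - 1262} = \frac{1}{846 - 1262} \left(-6386\right) = \frac{1}{-416} \left(-6386\right) = \left(- \frac{1}{416}\right) \left(-6386\right) = \frac{3193}{208}$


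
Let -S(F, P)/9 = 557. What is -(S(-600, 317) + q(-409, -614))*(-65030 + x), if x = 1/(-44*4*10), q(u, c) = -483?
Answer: -78629074287/220 ≈ -3.5740e+8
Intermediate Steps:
S(F, P) = -5013 (S(F, P) = -9*557 = -5013)
x = -1/1760 (x = 1/(-176*10) = 1/(-1760) = -1/1760 ≈ -0.00056818)
-(S(-600, 317) + q(-409, -614))*(-65030 + x) = -(-5013 - 483)*(-65030 - 1/1760) = -(-5496)*(-114452801)/1760 = -1*78629074287/220 = -78629074287/220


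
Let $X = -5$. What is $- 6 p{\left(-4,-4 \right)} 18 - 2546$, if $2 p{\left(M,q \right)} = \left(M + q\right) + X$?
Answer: $-1844$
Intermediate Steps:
$p{\left(M,q \right)} = - \frac{5}{2} + \frac{M}{2} + \frac{q}{2}$ ($p{\left(M,q \right)} = \frac{\left(M + q\right) - 5}{2} = \frac{-5 + M + q}{2} = - \frac{5}{2} + \frac{M}{2} + \frac{q}{2}$)
$- 6 p{\left(-4,-4 \right)} 18 - 2546 = - 6 \left(- \frac{5}{2} + \frac{1}{2} \left(-4\right) + \frac{1}{2} \left(-4\right)\right) 18 - 2546 = - 6 \left(- \frac{5}{2} - 2 - 2\right) 18 - 2546 = \left(-6\right) \left(- \frac{13}{2}\right) 18 - 2546 = 39 \cdot 18 - 2546 = 702 - 2546 = -1844$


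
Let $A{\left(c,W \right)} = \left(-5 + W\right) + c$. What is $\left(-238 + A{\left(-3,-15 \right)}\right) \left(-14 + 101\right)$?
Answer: $-22707$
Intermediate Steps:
$A{\left(c,W \right)} = -5 + W + c$
$\left(-238 + A{\left(-3,-15 \right)}\right) \left(-14 + 101\right) = \left(-238 - 23\right) \left(-14 + 101\right) = \left(-238 - 23\right) 87 = \left(-261\right) 87 = -22707$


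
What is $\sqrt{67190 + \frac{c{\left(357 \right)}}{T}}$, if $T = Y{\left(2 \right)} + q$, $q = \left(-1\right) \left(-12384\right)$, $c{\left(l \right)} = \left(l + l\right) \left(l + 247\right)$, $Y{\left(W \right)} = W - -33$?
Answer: $\frac{\sqrt{10368174351854}}{12419} \approx 259.28$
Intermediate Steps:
$Y{\left(W \right)} = 33 + W$ ($Y{\left(W \right)} = W + 33 = 33 + W$)
$c{\left(l \right)} = 2 l \left(247 + l\right)$
$q = 12384$
$T = 12419$ ($T = \left(33 + 2\right) + 12384 = 35 + 12384 = 12419$)
$\sqrt{67190 + \frac{c{\left(357 \right)}}{T}} = \sqrt{67190 + \frac{2 \cdot 357 \left(247 + 357\right)}{12419}} = \sqrt{67190 + 2 \cdot 357 \cdot 604 \cdot \frac{1}{12419}} = \sqrt{67190 + 431256 \cdot \frac{1}{12419}} = \sqrt{67190 + \frac{431256}{12419}} = \sqrt{\frac{834863866}{12419}} = \frac{\sqrt{10368174351854}}{12419}$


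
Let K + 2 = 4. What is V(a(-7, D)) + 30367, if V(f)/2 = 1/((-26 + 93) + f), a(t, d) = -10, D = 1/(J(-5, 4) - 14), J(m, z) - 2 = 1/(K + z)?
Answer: 1730921/57 ≈ 30367.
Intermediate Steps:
K = 2 (K = -2 + 4 = 2)
J(m, z) = 2 + 1/(2 + z)
D = -6/71 (D = 1/((5 + 2*4)/(2 + 4) - 14) = 1/((5 + 8)/6 - 14) = 1/((1/6)*13 - 14) = 1/(13/6 - 14) = 1/(-71/6) = -6/71 ≈ -0.084507)
V(f) = 2/(67 + f) (V(f) = 2/((-26 + 93) + f) = 2/(67 + f))
V(a(-7, D)) + 30367 = 2/(67 - 10) + 30367 = 2/57 + 30367 = 1730921/57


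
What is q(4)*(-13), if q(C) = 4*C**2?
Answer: -832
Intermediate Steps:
q(4)*(-13) = (4*4**2)*(-13) = (4*16)*(-13) = 64*(-13) = -832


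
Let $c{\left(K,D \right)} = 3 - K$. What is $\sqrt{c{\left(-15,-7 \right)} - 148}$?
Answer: $i \sqrt{130} \approx 11.402 i$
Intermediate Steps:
$\sqrt{c{\left(-15,-7 \right)} - 148} = \sqrt{\left(3 - -15\right) - 148} = \sqrt{\left(3 + 15\right) - 148} = \sqrt{18 - 148} = \sqrt{-130} = i \sqrt{130}$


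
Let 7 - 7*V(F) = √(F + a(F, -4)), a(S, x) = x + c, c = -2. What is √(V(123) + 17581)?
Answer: √(861518 - 21*√13)/7 ≈ 132.59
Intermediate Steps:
a(S, x) = -2 + x (a(S, x) = x - 2 = -2 + x)
V(F) = 1 - √(-6 + F)/7 (V(F) = 1 - √(F + (-2 - 4))/7 = 1 - √(F - 6)/7 = 1 - √(-6 + F)/7)
√(V(123) + 17581) = √((1 - √(-6 + 123)/7) + 17581) = √((1 - 3*√13/7) + 17581) = √(17582 - 3*√13/7)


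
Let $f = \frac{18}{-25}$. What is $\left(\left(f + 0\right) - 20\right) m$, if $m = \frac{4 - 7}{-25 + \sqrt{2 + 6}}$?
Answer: $- \frac{1554}{617} - \frac{3108 \sqrt{2}}{15425} \approx -2.8036$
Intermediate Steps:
$f = - \frac{18}{25}$ ($f = 18 \left(- \frac{1}{25}\right) = - \frac{18}{25} \approx -0.72$)
$m = - \frac{3}{-25 + 2 \sqrt{2}}$ ($m = - \frac{3}{-25 + \sqrt{8}} = - \frac{3}{-25 + 2 \sqrt{2}} \approx 0.13531$)
$\left(\left(f + 0\right) - 20\right) m = \left(\left(- \frac{18}{25} + 0\right) - 20\right) \left(\frac{75}{617} + \frac{6 \sqrt{2}}{617}\right) = \left(- \frac{18}{25} - 20\right) \left(\frac{75}{617} + \frac{6 \sqrt{2}}{617}\right) = - \frac{518 \left(\frac{75}{617} + \frac{6 \sqrt{2}}{617}\right)}{25} = - \frac{1554}{617} - \frac{3108 \sqrt{2}}{15425}$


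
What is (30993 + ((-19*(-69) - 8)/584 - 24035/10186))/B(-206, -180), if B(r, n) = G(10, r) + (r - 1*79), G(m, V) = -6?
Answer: -2793408175/26228024 ≈ -106.50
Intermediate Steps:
B(r, n) = -85 + r (B(r, n) = -6 + (r - 1*79) = -6 + (r - 79) = -6 + (-79 + r) = -85 + r)
(30993 + ((-19*(-69) - 8)/584 - 24035/10186))/B(-206, -180) = (30993 + ((-19*(-69) - 8)/584 - 24035/10186))/(-85 - 206) = (30993 + ((1311 - 8)*(1/584) - 24035*1/10186))/(-291) = (30993 + (1303*(1/584) - 2185/926))*(-1/291) = (30993 + (1303/584 - 2185/926))*(-1/291) = (30993 - 34731/270392)*(-1/291) = (8380224525/270392)*(-1/291) = -2793408175/26228024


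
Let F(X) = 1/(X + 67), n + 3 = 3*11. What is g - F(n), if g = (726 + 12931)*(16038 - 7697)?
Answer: 11049564588/97 ≈ 1.1391e+8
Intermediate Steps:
g = 113913037 (g = 13657*8341 = 113913037)
n = 30 (n = -3 + 3*11 = -3 + 33 = 30)
F(X) = 1/(67 + X)
g - F(n) = 113913037 - 1/(67 + 30) = 113913037 - 1/97 = 11049564588/97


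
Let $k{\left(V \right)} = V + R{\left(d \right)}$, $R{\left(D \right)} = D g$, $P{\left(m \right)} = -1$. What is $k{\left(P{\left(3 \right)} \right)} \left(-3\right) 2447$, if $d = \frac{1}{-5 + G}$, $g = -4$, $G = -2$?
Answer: $\frac{22023}{7} \approx 3146.1$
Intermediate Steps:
$d = - \frac{1}{7}$ ($d = \frac{1}{-5 - 2} = \frac{1}{-7} = - \frac{1}{7} \approx -0.14286$)
$R{\left(D \right)} = - 4 D$ ($R{\left(D \right)} = D \left(-4\right) = - 4 D$)
$k{\left(V \right)} = \frac{4}{7} + V$ ($k{\left(V \right)} = V - - \frac{4}{7} = V + \frac{4}{7} = \frac{4}{7} + V$)
$k{\left(P{\left(3 \right)} \right)} \left(-3\right) 2447 = \left(\frac{4}{7} - 1\right) \left(-3\right) 2447 = \left(- \frac{3}{7}\right) \left(-3\right) 2447 = \frac{9}{7} \cdot 2447 = \frac{22023}{7}$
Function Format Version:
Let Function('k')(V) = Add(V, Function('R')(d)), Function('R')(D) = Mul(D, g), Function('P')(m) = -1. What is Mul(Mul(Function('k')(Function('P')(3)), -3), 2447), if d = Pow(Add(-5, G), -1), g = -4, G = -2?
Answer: Rational(22023, 7) ≈ 3146.1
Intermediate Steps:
d = Rational(-1, 7) (d = Pow(Add(-5, -2), -1) = Pow(-7, -1) = Rational(-1, 7) ≈ -0.14286)
Function('R')(D) = Mul(-4, D) (Function('R')(D) = Mul(D, -4) = Mul(-4, D))
Function('k')(V) = Add(Rational(4, 7), V) (Function('k')(V) = Add(V, Mul(-4, Rational(-1, 7))) = Add(V, Rational(4, 7)) = Add(Rational(4, 7), V))
Mul(Mul(Function('k')(Function('P')(3)), -3), 2447) = Mul(Mul(Add(Rational(4, 7), -1), -3), 2447) = Mul(Mul(Rational(-3, 7), -3), 2447) = Mul(Rational(9, 7), 2447) = Rational(22023, 7)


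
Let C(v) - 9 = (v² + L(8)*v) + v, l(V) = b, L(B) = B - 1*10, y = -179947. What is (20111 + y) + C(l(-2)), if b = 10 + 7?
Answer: -159555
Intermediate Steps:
L(B) = -10 + B (L(B) = B - 10 = -10 + B)
b = 17
l(V) = 17
C(v) = 9 + v² - v (C(v) = 9 + ((v² + (-10 + 8)*v) + v) = 9 + ((v² - 2*v) + v) = 9 + (v² - v) = 9 + v² - v)
(20111 + y) + C(l(-2)) = (20111 - 179947) + (9 + 17² - 1*17) = -159836 + (9 + 289 - 17) = -159836 + 281 = -159555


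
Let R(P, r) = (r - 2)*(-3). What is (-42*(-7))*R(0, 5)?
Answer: -2646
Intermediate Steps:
R(P, r) = 6 - 3*r (R(P, r) = (-2 + r)*(-3) = 6 - 3*r)
(-42*(-7))*R(0, 5) = (-42*(-7))*(6 - 3*5) = 294*(6 - 15) = 294*(-9) = -2646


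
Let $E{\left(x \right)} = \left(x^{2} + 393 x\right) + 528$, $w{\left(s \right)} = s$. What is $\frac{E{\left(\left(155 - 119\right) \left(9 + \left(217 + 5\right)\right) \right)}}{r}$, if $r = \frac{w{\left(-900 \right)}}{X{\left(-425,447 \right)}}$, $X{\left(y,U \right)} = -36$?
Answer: $\frac{72424572}{25} \approx 2.897 \cdot 10^{6}$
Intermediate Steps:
$r = 25$ ($r = - \frac{900}{-36} = \left(-900\right) \left(- \frac{1}{36}\right) = 25$)
$E{\left(x \right)} = 528 + x^{2} + 393 x$
$\frac{E{\left(\left(155 - 119\right) \left(9 + \left(217 + 5\right)\right) \right)}}{r} = \frac{528 + \left(\left(155 - 119\right) \left(9 + \left(217 + 5\right)\right)\right)^{2} + 393 \left(155 - 119\right) \left(9 + \left(217 + 5\right)\right)}{25} = \left(528 + \left(36 \left(9 + 222\right)\right)^{2} + 393 \cdot 36 \left(9 + 222\right)\right) \frac{1}{25} = \left(528 + \left(36 \cdot 231\right)^{2} + 393 \cdot 36 \cdot 231\right) \frac{1}{25} = \left(528 + 8316^{2} + 393 \cdot 8316\right) \frac{1}{25} = \left(528 + 69155856 + 3268188\right) \frac{1}{25} = 72424572 \cdot \frac{1}{25} = \frac{72424572}{25}$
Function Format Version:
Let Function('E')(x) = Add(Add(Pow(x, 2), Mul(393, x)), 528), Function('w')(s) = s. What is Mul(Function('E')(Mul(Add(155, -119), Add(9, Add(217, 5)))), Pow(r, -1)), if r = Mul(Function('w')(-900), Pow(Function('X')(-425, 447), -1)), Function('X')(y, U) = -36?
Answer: Rational(72424572, 25) ≈ 2.8970e+6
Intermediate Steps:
r = 25 (r = Mul(-900, Pow(-36, -1)) = Mul(-900, Rational(-1, 36)) = 25)
Function('E')(x) = Add(528, Pow(x, 2), Mul(393, x))
Mul(Function('E')(Mul(Add(155, -119), Add(9, Add(217, 5)))), Pow(r, -1)) = Mul(Add(528, Pow(Mul(Add(155, -119), Add(9, Add(217, 5))), 2), Mul(393, Mul(Add(155, -119), Add(9, Add(217, 5))))), Pow(25, -1)) = Mul(Add(528, Pow(Mul(36, Add(9, 222)), 2), Mul(393, Mul(36, Add(9, 222)))), Rational(1, 25)) = Mul(Add(528, Pow(Mul(36, 231), 2), Mul(393, Mul(36, 231))), Rational(1, 25)) = Mul(Add(528, Pow(8316, 2), Mul(393, 8316)), Rational(1, 25)) = Mul(Add(528, 69155856, 3268188), Rational(1, 25)) = Mul(72424572, Rational(1, 25)) = Rational(72424572, 25)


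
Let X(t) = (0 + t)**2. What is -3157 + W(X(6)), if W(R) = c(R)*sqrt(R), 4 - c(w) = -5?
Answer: -3103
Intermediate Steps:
X(t) = t**2
c(w) = 9 (c(w) = 4 - 1*(-5) = 4 + 5 = 9)
W(R) = 9*sqrt(R)
-3157 + W(X(6)) = -3157 + 9*sqrt(6**2) = -3157 + 9*sqrt(36) = -3157 + 9*6 = -3157 + 54 = -3103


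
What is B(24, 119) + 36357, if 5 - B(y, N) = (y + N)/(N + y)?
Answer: 36361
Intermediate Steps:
B(y, N) = 4 (B(y, N) = 5 - (y + N)/(N + y) = 5 - (N + y)/(N + y) = 5 - 1*1 = 5 - 1 = 4)
B(24, 119) + 36357 = 4 + 36357 = 36361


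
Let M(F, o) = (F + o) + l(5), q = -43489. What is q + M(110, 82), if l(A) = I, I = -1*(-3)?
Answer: -43294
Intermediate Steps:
I = 3
l(A) = 3
M(F, o) = 3 + F + o (M(F, o) = (F + o) + 3 = 3 + F + o)
q + M(110, 82) = -43489 + (3 + 110 + 82) = -43489 + 195 = -43294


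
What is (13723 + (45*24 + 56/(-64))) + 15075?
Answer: 239017/8 ≈ 29877.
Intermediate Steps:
(13723 + (45*24 + 56/(-64))) + 15075 = (13723 + (1080 + 56*(-1/64))) + 15075 = (13723 + (1080 - 7/8)) + 15075 = (13723 + 8633/8) + 15075 = 118417/8 + 15075 = 239017/8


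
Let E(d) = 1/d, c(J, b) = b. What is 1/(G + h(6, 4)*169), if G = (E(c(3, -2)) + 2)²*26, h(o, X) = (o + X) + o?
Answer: 2/5525 ≈ 0.00036199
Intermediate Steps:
h(o, X) = X + 2*o (h(o, X) = (X + o) + o = X + 2*o)
G = 117/2 (G = (1/(-2) + 2)²*26 = (-½ + 2)²*26 = (3/2)²*26 = (9/4)*26 = 117/2 ≈ 58.500)
1/(G + h(6, 4)*169) = 1/(117/2 + (4 + 2*6)*169) = 1/(117/2 + (4 + 12)*169) = 1/(117/2 + 16*169) = 1/(117/2 + 2704) = 1/(5525/2) = 2/5525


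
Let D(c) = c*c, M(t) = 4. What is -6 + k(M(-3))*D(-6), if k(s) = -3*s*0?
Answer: -6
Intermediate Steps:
D(c) = c**2
k(s) = 0
-6 + k(M(-3))*D(-6) = -6 + 0*(-6)**2 = -6 + 0*36 = -6 + 0 = -6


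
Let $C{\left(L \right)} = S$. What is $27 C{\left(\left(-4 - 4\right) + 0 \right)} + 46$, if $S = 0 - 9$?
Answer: $-197$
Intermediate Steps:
$S = -9$ ($S = 0 - 9 = -9$)
$C{\left(L \right)} = -9$
$27 C{\left(\left(-4 - 4\right) + 0 \right)} + 46 = 27 \left(-9\right) + 46 = -243 + 46 = -197$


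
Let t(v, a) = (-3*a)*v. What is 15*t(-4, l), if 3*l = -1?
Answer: -60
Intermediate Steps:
l = -1/3 (l = (1/3)*(-1) = -1/3 ≈ -0.33333)
t(v, a) = -3*a*v
15*t(-4, l) = 15*(-3*(-1/3)*(-4)) = 15*(-4) = -60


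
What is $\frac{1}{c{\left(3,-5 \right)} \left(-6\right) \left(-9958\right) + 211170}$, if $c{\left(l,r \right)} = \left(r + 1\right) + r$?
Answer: $- \frac{1}{326562} \approx -3.0622 \cdot 10^{-6}$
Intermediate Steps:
$c{\left(l,r \right)} = 1 + 2 r$ ($c{\left(l,r \right)} = \left(1 + r\right) + r = 1 + 2 r$)
$\frac{1}{c{\left(3,-5 \right)} \left(-6\right) \left(-9958\right) + 211170} = \frac{1}{\left(1 + 2 \left(-5\right)\right) \left(-6\right) \left(-9958\right) + 211170} = \frac{1}{\left(1 - 10\right) \left(-6\right) \left(-9958\right) + 211170} = \frac{1}{\left(-9\right) \left(-6\right) \left(-9958\right) + 211170} = \frac{1}{54 \left(-9958\right) + 211170} = \frac{1}{-537732 + 211170} = \frac{1}{-326562} = - \frac{1}{326562}$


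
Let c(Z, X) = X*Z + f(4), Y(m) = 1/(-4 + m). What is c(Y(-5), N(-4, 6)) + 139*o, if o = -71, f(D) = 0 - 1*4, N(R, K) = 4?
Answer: -88861/9 ≈ -9873.4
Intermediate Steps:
f(D) = -4 (f(D) = 0 - 4 = -4)
c(Z, X) = -4 + X*Z (c(Z, X) = X*Z - 4 = -4 + X*Z)
c(Y(-5), N(-4, 6)) + 139*o = (-4 + 4/(-4 - 5)) + 139*(-71) = (-4 + 4/(-9)) - 9869 = (-4 + 4*(-⅑)) - 9869 = (-4 - 4/9) - 9869 = -40/9 - 9869 = -88861/9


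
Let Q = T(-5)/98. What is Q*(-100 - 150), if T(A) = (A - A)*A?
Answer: 0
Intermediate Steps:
T(A) = 0 (T(A) = 0*A = 0)
Q = 0 (Q = 0/98 = 0*(1/98) = 0)
Q*(-100 - 150) = 0*(-100 - 150) = 0*(-250) = 0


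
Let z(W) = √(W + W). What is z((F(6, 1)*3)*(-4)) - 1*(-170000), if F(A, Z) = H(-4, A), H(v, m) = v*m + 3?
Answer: 170000 + 6*√14 ≈ 1.7002e+5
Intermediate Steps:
H(v, m) = 3 + m*v (H(v, m) = m*v + 3 = 3 + m*v)
F(A, Z) = 3 - 4*A (F(A, Z) = 3 + A*(-4) = 3 - 4*A)
z(W) = √2*√W (z(W) = √(2*W) = √2*√W)
z((F(6, 1)*3)*(-4)) - 1*(-170000) = √2*√(((3 - 4*6)*3)*(-4)) - 1*(-170000) = √2*√(((3 - 24)*3)*(-4)) + 170000 = √2*√(-21*3*(-4)) + 170000 = √2*√(-63*(-4)) + 170000 = √2*√252 + 170000 = √2*(6*√7) + 170000 = 6*√14 + 170000 = 170000 + 6*√14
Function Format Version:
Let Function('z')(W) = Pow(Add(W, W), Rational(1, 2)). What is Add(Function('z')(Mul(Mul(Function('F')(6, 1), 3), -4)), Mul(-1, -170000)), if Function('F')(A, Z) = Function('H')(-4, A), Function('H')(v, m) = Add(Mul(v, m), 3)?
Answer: Add(170000, Mul(6, Pow(14, Rational(1, 2)))) ≈ 1.7002e+5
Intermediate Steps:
Function('H')(v, m) = Add(3, Mul(m, v)) (Function('H')(v, m) = Add(Mul(m, v), 3) = Add(3, Mul(m, v)))
Function('F')(A, Z) = Add(3, Mul(-4, A)) (Function('F')(A, Z) = Add(3, Mul(A, -4)) = Add(3, Mul(-4, A)))
Function('z')(W) = Mul(Pow(2, Rational(1, 2)), Pow(W, Rational(1, 2))) (Function('z')(W) = Pow(Mul(2, W), Rational(1, 2)) = Mul(Pow(2, Rational(1, 2)), Pow(W, Rational(1, 2))))
Add(Function('z')(Mul(Mul(Function('F')(6, 1), 3), -4)), Mul(-1, -170000)) = Add(Mul(Pow(2, Rational(1, 2)), Pow(Mul(Mul(Add(3, Mul(-4, 6)), 3), -4), Rational(1, 2))), Mul(-1, -170000)) = Add(Mul(Pow(2, Rational(1, 2)), Pow(Mul(Mul(Add(3, -24), 3), -4), Rational(1, 2))), 170000) = Add(Mul(Pow(2, Rational(1, 2)), Pow(Mul(Mul(-21, 3), -4), Rational(1, 2))), 170000) = Add(Mul(Pow(2, Rational(1, 2)), Pow(Mul(-63, -4), Rational(1, 2))), 170000) = Add(Mul(Pow(2, Rational(1, 2)), Pow(252, Rational(1, 2))), 170000) = Add(Mul(Pow(2, Rational(1, 2)), Mul(6, Pow(7, Rational(1, 2)))), 170000) = Add(Mul(6, Pow(14, Rational(1, 2))), 170000) = Add(170000, Mul(6, Pow(14, Rational(1, 2))))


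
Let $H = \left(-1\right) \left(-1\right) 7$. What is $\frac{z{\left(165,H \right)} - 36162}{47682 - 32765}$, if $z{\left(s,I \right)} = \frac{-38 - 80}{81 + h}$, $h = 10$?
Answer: $- \frac{3290860}{1357447} \approx -2.4243$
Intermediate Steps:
$H = 7$ ($H = 1 \cdot 7 = 7$)
$z{\left(s,I \right)} = - \frac{118}{91}$ ($z{\left(s,I \right)} = \frac{-38 - 80}{81 + 10} = - \frac{118}{91}$)
$\frac{z{\left(165,H \right)} - 36162}{47682 - 32765} = \frac{- \frac{118}{91} - 36162}{47682 - 32765} = - \frac{3290860}{91 \cdot 14917} = \left(- \frac{3290860}{91}\right) \frac{1}{14917} = - \frac{3290860}{1357447}$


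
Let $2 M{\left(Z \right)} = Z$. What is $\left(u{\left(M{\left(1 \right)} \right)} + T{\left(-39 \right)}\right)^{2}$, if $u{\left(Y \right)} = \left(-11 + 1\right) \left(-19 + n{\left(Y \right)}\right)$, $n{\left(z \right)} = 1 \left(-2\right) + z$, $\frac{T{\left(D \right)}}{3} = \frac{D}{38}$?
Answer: $\frac{58874929}{1444} \approx 40772.0$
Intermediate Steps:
$T{\left(D \right)} = \frac{3 D}{38}$ ($T{\left(D \right)} = 3 \frac{D}{38} = \frac{3 D}{38}$)
$M{\left(Z \right)} = \frac{Z}{2}$
$n{\left(z \right)} = -2 + z$
$u{\left(Y \right)} = 210 - 10 Y$ ($u{\left(Y \right)} = \left(-11 + 1\right) \left(-19 + \left(-2 + Y\right)\right) = - 10 \left(-21 + Y\right) = 210 - 10 Y$)
$\left(u{\left(M{\left(1 \right)} \right)} + T{\left(-39 \right)}\right)^{2} = \left(\left(210 - 10 \cdot \frac{1}{2} \cdot 1\right) + \frac{3}{38} \left(-39\right)\right)^{2} = \left(\left(210 - 5\right) - \frac{117}{38}\right)^{2} = \left(205 - \frac{117}{38}\right)^{2} = \left(\frac{7673}{38}\right)^{2} = \frac{58874929}{1444}$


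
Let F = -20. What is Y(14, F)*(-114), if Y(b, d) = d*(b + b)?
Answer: 63840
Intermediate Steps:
Y(b, d) = 2*b*d (Y(b, d) = d*(2*b) = 2*b*d)
Y(14, F)*(-114) = (2*14*(-20))*(-114) = -560*(-114) = 63840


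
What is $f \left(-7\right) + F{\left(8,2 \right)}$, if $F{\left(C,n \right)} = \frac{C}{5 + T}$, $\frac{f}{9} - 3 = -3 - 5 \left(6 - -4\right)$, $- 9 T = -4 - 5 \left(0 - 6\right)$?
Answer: $\frac{59922}{19} \approx 3153.8$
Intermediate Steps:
$T = - \frac{26}{9}$ ($T = - \frac{-4 - 5 \left(0 - 6\right)}{9} = - \frac{-4 - -30}{9} = - \frac{-4 + 30}{9} = \left(- \frac{1}{9}\right) 26 = - \frac{26}{9} \approx -2.8889$)
$f = -450$ ($f = 27 + 9 \left(-3 - 5 \left(6 - -4\right)\right) = 27 + 9 \left(-3 - 5 \left(6 + 4\right)\right) = 27 + 9 \left(-3 - 50\right) = 27 + 9 \left(-53\right) = 27 - 477 = -450$)
$F{\left(C,n \right)} = \frac{9 C}{19}$ ($F{\left(C,n \right)} = \frac{C}{5 - \frac{26}{9}} = \frac{C}{\frac{19}{9}} = \frac{9 C}{19}$)
$f \left(-7\right) + F{\left(8,2 \right)} = \left(-450\right) \left(-7\right) + \frac{9}{19} \cdot 8 = 3150 + \frac{72}{19} = \frac{59922}{19}$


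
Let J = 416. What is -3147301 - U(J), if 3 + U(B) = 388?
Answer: -3147686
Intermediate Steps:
U(B) = 385 (U(B) = -3 + 388 = 385)
-3147301 - U(J) = -3147301 - 1*385 = -3147301 - 385 = -3147686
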